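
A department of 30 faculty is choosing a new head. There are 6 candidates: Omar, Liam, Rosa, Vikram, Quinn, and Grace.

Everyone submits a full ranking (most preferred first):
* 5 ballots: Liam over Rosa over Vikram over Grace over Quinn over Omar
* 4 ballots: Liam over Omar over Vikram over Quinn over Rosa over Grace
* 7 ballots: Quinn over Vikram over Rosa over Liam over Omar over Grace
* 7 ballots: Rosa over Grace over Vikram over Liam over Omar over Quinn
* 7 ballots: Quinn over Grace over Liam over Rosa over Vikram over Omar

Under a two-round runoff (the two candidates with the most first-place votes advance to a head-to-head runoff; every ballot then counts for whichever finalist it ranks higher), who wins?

Round 1 first-place votes: Omar 0, Liam 9, Rosa 7, Vikram 0, Quinn 14, Grace 0. Quinn and Liam advance.
Runoff: Quinn is ranked above Liam on 14 ballots, Liam above Quinn on 16.

Liam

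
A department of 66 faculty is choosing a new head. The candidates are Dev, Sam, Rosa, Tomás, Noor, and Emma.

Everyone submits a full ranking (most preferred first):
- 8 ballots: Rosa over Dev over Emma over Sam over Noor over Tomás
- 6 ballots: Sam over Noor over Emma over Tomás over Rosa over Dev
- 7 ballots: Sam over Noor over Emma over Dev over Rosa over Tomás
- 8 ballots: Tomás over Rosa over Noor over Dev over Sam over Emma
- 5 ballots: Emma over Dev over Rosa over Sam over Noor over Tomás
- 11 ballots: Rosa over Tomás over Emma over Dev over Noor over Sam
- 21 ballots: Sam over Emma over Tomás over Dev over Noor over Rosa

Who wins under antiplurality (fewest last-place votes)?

Noor

Last-place votes: Dev 6, Sam 11, Rosa 21, Tomás 20, Noor 0, Emma 8.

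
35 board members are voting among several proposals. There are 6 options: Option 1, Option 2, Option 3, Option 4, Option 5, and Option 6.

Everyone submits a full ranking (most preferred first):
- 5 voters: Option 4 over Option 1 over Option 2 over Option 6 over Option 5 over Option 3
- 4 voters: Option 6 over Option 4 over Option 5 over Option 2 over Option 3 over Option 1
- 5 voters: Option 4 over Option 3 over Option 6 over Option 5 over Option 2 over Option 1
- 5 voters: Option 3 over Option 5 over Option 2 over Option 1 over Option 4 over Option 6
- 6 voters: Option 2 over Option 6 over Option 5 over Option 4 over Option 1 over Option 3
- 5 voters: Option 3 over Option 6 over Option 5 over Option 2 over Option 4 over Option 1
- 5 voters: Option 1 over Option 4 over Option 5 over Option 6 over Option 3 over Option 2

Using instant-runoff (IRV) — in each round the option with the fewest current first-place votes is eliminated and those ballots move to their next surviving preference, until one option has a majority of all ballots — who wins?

Round 1: Option 1 5, Option 2 6, Option 3 10, Option 4 10, Option 5 0, Option 6 4. Option 5 eliminated.
Round 2: Option 1 5, Option 2 6, Option 3 10, Option 4 10, Option 6 4. Option 6 eliminated.
Round 3: Option 1 5, Option 2 6, Option 3 10, Option 4 14. Option 1 eliminated.
Round 4: Option 2 6, Option 3 10, Option 4 19. Option 4 has a majority (≥18).

Option 4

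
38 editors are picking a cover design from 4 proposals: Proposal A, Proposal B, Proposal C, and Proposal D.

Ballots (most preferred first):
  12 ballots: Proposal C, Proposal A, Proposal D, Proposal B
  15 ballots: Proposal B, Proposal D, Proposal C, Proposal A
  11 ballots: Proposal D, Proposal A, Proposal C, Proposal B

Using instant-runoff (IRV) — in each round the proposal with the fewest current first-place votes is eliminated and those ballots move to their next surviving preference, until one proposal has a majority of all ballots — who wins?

Round 1: Proposal A 0, Proposal B 15, Proposal C 12, Proposal D 11. Proposal A eliminated.
Round 2: Proposal B 15, Proposal C 12, Proposal D 11. Proposal D eliminated.
Round 3: Proposal B 15, Proposal C 23. Proposal C has a majority (≥20).

Proposal C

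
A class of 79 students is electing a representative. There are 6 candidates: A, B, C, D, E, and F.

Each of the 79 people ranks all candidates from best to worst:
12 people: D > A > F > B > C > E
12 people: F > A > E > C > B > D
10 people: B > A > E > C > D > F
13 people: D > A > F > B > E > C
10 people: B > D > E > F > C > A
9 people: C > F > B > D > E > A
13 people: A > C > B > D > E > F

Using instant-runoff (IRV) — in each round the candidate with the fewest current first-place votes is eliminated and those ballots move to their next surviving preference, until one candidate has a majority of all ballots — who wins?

B

Round 1: A 13, B 20, C 9, D 25, E 0, F 12. E eliminated.
Round 2: A 13, B 20, C 9, D 25, F 12. C eliminated.
Round 3: A 13, B 20, D 25, F 21. A eliminated.
Round 4: B 33, D 25, F 21. F eliminated.
Round 5: B 54, D 25. B has a majority (≥40).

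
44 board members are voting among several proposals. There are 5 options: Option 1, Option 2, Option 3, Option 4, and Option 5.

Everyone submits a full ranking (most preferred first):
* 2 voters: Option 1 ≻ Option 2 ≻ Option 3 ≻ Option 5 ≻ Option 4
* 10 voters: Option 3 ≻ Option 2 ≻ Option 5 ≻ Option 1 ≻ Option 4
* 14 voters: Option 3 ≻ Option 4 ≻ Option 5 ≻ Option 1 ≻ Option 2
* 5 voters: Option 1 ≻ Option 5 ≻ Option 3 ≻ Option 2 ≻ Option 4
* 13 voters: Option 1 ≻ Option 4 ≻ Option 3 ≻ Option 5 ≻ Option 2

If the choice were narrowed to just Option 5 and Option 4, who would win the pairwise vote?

Option 5 is ranked above Option 4 on 17 ballots; Option 4 above Option 5 on 27.

Option 4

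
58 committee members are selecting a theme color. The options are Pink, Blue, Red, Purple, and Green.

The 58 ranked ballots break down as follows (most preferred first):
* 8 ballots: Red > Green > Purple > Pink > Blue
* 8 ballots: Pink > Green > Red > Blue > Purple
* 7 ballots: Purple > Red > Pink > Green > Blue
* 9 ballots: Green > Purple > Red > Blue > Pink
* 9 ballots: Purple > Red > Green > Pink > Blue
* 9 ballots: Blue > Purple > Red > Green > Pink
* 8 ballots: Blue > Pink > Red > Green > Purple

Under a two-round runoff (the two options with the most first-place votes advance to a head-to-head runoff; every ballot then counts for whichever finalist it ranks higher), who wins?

Purple

Round 1 first-place votes: Pink 8, Blue 17, Red 8, Purple 16, Green 9. Blue and Purple advance.
Runoff: Blue is ranked above Purple on 25 ballots, Purple above Blue on 33.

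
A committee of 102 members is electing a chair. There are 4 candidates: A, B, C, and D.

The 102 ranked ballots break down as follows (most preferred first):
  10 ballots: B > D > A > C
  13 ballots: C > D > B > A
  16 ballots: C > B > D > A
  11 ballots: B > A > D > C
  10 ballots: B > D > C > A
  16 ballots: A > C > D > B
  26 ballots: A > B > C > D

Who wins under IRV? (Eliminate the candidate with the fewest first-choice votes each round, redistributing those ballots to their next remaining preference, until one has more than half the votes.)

B

Round 1: A 42, B 31, C 29, D 0. D eliminated.
Round 2: A 42, B 31, C 29. C eliminated.
Round 3: A 42, B 60. B has a majority (≥52).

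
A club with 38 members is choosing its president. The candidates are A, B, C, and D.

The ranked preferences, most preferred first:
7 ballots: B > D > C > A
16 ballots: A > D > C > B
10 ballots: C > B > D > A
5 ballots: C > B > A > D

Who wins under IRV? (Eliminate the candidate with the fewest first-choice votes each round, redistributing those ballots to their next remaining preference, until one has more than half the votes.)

Round 1: A 16, B 7, C 15, D 0. D eliminated.
Round 2: A 16, B 7, C 15. B eliminated.
Round 3: A 16, C 22. C has a majority (≥20).

C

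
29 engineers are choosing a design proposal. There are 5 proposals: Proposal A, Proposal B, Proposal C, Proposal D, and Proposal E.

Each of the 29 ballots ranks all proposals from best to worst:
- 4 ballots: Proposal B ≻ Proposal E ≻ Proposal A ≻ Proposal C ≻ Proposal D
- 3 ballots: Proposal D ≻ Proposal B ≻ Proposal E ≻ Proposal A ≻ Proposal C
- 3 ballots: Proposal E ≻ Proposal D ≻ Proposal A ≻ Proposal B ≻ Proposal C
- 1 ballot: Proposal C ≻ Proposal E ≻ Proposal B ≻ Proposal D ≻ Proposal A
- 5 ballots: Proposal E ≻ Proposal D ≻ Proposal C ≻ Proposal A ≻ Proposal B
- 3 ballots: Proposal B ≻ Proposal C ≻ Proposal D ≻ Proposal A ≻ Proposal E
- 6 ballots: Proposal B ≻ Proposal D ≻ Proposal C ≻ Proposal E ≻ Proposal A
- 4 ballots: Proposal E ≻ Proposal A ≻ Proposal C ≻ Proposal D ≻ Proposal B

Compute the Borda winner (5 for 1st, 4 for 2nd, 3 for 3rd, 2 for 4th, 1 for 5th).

Proposal E

Proposal A: 4×3 + 3×2 + 3×3 + 1×1 + 5×2 + 3×2 + 6×1 + 4×4 = 66
Proposal B: 4×5 + 3×4 + 3×2 + 1×3 + 5×1 + 3×5 + 6×5 + 4×1 = 95
Proposal C: 4×2 + 3×1 + 3×1 + 1×5 + 5×3 + 3×4 + 6×3 + 4×3 = 76
Proposal D: 4×1 + 3×5 + 3×4 + 1×2 + 5×4 + 3×3 + 6×4 + 4×2 = 94
Proposal E: 4×4 + 3×3 + 3×5 + 1×4 + 5×5 + 3×1 + 6×2 + 4×5 = 104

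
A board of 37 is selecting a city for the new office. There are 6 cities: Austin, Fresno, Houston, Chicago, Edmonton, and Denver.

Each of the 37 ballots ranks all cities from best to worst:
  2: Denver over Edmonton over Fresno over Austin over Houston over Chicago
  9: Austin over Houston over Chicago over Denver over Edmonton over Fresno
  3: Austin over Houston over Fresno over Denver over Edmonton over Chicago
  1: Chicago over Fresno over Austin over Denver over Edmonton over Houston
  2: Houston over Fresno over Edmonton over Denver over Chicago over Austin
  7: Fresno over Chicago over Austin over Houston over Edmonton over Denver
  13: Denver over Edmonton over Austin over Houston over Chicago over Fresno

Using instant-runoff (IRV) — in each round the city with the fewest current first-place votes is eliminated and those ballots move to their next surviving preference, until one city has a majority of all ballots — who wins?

Round 1: Austin 12, Fresno 7, Houston 2, Chicago 1, Edmonton 0, Denver 15. Edmonton eliminated.
Round 2: Austin 12, Fresno 7, Houston 2, Chicago 1, Denver 15. Chicago eliminated.
Round 3: Austin 12, Fresno 8, Houston 2, Denver 15. Houston eliminated.
Round 4: Austin 12, Fresno 10, Denver 15. Fresno eliminated.
Round 5: Austin 20, Denver 17. Austin has a majority (≥19).

Austin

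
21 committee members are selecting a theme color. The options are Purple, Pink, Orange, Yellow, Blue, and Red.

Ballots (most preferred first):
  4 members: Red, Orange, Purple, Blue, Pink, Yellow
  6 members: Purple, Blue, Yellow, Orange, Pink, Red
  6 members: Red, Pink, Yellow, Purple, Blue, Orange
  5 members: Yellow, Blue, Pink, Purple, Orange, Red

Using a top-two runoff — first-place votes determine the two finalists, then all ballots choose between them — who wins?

Round 1 first-place votes: Purple 6, Pink 0, Orange 0, Yellow 5, Blue 0, Red 10. Red and Purple advance.
Runoff: Red is ranked above Purple on 10 ballots, Purple above Red on 11.

Purple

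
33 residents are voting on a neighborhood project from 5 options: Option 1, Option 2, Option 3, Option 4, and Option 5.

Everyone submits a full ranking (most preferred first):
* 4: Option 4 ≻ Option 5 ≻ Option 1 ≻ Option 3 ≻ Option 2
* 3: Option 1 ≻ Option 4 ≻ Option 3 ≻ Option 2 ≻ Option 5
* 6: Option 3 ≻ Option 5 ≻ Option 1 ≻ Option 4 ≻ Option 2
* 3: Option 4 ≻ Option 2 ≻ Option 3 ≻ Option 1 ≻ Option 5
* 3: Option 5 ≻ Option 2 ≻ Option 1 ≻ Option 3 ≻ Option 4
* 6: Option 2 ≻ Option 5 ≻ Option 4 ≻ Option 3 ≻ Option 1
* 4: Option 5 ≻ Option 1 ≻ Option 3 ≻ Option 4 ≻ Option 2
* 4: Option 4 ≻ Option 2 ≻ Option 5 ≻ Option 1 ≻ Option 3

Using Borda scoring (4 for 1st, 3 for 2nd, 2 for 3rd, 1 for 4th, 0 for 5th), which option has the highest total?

Option 5

Option 1: 4×2 + 3×4 + 6×2 + 3×1 + 3×2 + 6×0 + 4×3 + 4×1 = 57
Option 2: 4×0 + 3×1 + 6×0 + 3×3 + 3×3 + 6×4 + 4×0 + 4×3 = 57
Option 3: 4×1 + 3×2 + 6×4 + 3×2 + 3×1 + 6×1 + 4×2 + 4×0 = 57
Option 4: 4×4 + 3×3 + 6×1 + 3×4 + 3×0 + 6×2 + 4×1 + 4×4 = 75
Option 5: 4×3 + 3×0 + 6×3 + 3×0 + 3×4 + 6×3 + 4×4 + 4×2 = 84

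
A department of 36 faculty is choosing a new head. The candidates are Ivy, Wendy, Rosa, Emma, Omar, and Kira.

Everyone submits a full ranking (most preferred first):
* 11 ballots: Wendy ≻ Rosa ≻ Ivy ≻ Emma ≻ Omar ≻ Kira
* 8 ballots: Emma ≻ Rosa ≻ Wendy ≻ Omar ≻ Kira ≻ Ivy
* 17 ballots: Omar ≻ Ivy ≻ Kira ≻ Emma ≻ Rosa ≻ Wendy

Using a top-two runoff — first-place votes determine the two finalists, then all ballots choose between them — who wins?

Wendy

Round 1 first-place votes: Ivy 0, Wendy 11, Rosa 0, Emma 8, Omar 17, Kira 0. Omar and Wendy advance.
Runoff: Omar is ranked above Wendy on 17 ballots, Wendy above Omar on 19.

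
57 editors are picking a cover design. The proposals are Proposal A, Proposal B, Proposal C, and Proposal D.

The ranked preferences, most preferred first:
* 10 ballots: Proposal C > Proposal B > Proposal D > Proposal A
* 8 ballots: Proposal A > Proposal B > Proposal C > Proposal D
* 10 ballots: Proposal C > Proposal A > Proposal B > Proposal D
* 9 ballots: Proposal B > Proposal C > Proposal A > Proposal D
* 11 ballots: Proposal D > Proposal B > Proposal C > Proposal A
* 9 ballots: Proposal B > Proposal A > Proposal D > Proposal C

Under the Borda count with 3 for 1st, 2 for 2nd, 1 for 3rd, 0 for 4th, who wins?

Proposal B

Proposal A: 10×0 + 8×3 + 10×2 + 9×1 + 11×0 + 9×2 = 71
Proposal B: 10×2 + 8×2 + 10×1 + 9×3 + 11×2 + 9×3 = 122
Proposal C: 10×3 + 8×1 + 10×3 + 9×2 + 11×1 + 9×0 = 97
Proposal D: 10×1 + 8×0 + 10×0 + 9×0 + 11×3 + 9×1 = 52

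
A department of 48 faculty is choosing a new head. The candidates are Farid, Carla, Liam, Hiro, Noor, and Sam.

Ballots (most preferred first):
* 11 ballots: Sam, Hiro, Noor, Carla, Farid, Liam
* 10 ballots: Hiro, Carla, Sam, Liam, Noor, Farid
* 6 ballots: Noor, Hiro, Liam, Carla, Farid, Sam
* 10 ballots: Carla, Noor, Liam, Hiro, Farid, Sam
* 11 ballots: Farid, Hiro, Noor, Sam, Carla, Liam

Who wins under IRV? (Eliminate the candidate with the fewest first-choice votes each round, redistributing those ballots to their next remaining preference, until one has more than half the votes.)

Hiro

Round 1: Farid 11, Carla 10, Liam 0, Hiro 10, Noor 6, Sam 11. Liam eliminated.
Round 2: Farid 11, Carla 10, Hiro 10, Noor 6, Sam 11. Noor eliminated.
Round 3: Farid 11, Carla 10, Hiro 16, Sam 11. Carla eliminated.
Round 4: Farid 11, Hiro 26, Sam 11. Hiro has a majority (≥25).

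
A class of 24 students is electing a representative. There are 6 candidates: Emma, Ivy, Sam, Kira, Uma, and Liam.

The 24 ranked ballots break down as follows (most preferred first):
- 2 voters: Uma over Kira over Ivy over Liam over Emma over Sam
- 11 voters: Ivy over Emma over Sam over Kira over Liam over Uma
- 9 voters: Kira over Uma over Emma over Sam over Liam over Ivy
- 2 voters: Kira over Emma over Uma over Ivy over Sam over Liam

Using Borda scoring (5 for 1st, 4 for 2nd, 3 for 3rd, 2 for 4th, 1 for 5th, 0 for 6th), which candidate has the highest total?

Kira

Emma: 2×1 + 11×4 + 9×3 + 2×4 = 81
Ivy: 2×3 + 11×5 + 9×0 + 2×2 = 65
Sam: 2×0 + 11×3 + 9×2 + 2×1 = 53
Kira: 2×4 + 11×2 + 9×5 + 2×5 = 85
Uma: 2×5 + 11×0 + 9×4 + 2×3 = 52
Liam: 2×2 + 11×1 + 9×1 + 2×0 = 24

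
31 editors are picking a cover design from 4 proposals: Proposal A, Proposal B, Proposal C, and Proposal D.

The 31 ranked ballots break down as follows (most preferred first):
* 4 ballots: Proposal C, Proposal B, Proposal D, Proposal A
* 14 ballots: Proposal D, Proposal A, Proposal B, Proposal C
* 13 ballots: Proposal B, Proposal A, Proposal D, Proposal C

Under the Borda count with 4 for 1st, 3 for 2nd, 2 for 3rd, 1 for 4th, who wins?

Proposal A: 4×1 + 14×3 + 13×3 = 85
Proposal B: 4×3 + 14×2 + 13×4 = 92
Proposal C: 4×4 + 14×1 + 13×1 = 43
Proposal D: 4×2 + 14×4 + 13×2 = 90

Proposal B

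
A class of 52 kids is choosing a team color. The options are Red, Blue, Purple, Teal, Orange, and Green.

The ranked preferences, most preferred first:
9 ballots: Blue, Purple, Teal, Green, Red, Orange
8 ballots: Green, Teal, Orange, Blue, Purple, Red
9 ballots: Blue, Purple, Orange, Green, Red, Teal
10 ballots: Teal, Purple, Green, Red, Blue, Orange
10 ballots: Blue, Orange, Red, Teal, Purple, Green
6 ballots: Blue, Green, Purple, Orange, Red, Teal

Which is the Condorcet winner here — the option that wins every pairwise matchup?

Blue

Blue vs Red: 42–10
Blue vs Purple: 42–10
Blue vs Teal: 34–18
Blue vs Orange: 44–8
Blue vs Green: 34–18
Blue beats every other option.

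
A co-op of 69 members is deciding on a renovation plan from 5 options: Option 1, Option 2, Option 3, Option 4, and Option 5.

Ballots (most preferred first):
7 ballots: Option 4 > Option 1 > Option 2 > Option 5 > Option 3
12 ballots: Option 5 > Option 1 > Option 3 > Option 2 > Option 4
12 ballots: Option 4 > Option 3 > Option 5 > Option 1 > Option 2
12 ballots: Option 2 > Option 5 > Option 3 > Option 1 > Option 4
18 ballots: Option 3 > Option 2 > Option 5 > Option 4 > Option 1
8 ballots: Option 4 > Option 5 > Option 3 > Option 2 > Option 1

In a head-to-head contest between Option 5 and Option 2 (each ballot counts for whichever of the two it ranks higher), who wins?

Option 5 is ranked above Option 2 on 32 ballots; Option 2 above Option 5 on 37.

Option 2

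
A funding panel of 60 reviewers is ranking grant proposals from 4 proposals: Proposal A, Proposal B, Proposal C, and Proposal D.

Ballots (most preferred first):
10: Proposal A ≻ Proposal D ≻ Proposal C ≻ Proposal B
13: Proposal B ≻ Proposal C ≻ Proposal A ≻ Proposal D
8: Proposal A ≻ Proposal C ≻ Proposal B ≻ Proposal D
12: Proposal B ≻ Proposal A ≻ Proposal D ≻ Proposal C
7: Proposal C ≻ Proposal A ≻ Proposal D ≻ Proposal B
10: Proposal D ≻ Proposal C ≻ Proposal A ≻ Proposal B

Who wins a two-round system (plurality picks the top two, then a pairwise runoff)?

Proposal A

Round 1 first-place votes: Proposal A 18, Proposal B 25, Proposal C 7, Proposal D 10. Proposal B and Proposal A advance.
Runoff: Proposal B is ranked above Proposal A on 25 ballots, Proposal A above Proposal B on 35.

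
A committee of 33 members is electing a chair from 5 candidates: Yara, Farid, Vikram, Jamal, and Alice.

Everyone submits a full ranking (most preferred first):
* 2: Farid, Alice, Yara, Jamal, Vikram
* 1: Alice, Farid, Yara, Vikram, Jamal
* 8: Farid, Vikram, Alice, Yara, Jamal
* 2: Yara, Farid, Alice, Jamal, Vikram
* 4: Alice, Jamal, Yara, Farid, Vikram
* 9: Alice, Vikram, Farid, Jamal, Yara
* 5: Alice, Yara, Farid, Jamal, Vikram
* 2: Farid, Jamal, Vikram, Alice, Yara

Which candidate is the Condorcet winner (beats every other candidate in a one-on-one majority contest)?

Alice vs Yara: 31–2
Alice vs Farid: 19–14
Alice vs Vikram: 23–10
Alice vs Jamal: 31–2
Alice beats every other candidate.

Alice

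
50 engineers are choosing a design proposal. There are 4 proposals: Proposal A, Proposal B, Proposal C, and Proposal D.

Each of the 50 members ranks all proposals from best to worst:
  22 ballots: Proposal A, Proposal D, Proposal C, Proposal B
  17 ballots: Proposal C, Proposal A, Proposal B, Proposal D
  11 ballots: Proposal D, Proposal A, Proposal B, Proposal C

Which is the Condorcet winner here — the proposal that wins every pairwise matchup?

Proposal A vs Proposal B: 50–0
Proposal A vs Proposal C: 33–17
Proposal A vs Proposal D: 39–11
Proposal A beats every other proposal.

Proposal A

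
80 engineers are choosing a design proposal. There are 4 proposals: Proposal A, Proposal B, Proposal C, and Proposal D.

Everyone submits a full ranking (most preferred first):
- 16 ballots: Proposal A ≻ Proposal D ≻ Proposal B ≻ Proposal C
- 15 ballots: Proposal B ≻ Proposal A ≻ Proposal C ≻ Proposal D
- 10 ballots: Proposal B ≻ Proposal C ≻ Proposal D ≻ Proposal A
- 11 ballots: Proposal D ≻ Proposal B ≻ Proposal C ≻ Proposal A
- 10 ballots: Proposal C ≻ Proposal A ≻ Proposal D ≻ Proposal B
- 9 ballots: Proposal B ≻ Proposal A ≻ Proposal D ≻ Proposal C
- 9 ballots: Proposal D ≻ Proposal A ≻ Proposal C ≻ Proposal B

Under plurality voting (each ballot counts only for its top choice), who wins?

Proposal B

First-place votes: Proposal A 16, Proposal B 34, Proposal C 10, Proposal D 20.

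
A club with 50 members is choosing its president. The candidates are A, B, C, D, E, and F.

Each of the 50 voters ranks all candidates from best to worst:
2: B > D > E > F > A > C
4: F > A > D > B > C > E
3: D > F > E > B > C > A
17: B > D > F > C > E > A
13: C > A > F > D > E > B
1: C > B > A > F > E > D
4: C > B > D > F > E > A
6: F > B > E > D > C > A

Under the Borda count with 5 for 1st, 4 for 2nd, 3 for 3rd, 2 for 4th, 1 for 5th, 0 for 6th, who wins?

A: 2×1 + 4×4 + 3×0 + 17×0 + 13×4 + 1×3 + 4×0 + 6×0 = 73
B: 2×5 + 4×2 + 3×2 + 17×5 + 13×0 + 1×4 + 4×4 + 6×4 = 153
C: 2×0 + 4×1 + 3×1 + 17×2 + 13×5 + 1×5 + 4×5 + 6×1 = 137
D: 2×4 + 4×3 + 3×5 + 17×4 + 13×2 + 1×0 + 4×3 + 6×2 = 153
E: 2×3 + 4×0 + 3×3 + 17×1 + 13×1 + 1×1 + 4×1 + 6×3 = 68
F: 2×2 + 4×5 + 3×4 + 17×3 + 13×3 + 1×2 + 4×2 + 6×5 = 166

F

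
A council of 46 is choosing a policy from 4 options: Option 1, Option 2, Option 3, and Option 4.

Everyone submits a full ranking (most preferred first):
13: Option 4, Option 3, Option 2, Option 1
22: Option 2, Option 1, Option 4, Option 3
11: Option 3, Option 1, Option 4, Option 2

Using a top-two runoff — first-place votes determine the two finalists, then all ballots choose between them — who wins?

Option 4

Round 1 first-place votes: Option 1 0, Option 2 22, Option 3 11, Option 4 13. Option 2 and Option 4 advance.
Runoff: Option 2 is ranked above Option 4 on 22 ballots, Option 4 above Option 2 on 24.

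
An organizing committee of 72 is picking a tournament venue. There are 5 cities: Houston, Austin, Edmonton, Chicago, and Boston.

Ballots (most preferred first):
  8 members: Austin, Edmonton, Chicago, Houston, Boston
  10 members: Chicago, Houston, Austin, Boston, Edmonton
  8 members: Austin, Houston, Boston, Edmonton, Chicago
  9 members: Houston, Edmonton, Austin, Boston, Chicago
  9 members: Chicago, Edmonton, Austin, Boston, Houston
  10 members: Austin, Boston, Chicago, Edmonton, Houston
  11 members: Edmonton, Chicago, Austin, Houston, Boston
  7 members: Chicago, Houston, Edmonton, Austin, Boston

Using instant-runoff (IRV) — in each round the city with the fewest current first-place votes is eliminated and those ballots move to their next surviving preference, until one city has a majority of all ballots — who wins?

Round 1: Houston 9, Austin 26, Edmonton 11, Chicago 26, Boston 0. Boston eliminated.
Round 2: Houston 9, Austin 26, Edmonton 11, Chicago 26. Houston eliminated.
Round 3: Austin 26, Edmonton 20, Chicago 26. Edmonton eliminated.
Round 4: Austin 35, Chicago 37. Chicago has a majority (≥37).

Chicago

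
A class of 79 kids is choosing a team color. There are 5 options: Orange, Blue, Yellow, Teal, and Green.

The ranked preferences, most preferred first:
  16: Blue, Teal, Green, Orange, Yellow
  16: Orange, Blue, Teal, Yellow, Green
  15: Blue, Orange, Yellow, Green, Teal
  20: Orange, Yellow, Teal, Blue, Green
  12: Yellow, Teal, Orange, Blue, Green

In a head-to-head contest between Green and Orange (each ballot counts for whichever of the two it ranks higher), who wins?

Orange

Green is ranked above Orange on 16 ballots; Orange above Green on 63.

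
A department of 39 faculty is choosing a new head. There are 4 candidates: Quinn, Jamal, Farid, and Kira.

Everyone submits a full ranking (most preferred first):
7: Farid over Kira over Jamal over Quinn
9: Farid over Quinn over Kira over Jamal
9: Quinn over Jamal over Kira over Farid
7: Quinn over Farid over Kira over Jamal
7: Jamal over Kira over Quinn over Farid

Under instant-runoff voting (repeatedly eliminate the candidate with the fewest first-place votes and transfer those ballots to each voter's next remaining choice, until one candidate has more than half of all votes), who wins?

Round 1: Quinn 16, Jamal 7, Farid 16, Kira 0. Kira eliminated.
Round 2: Quinn 16, Jamal 7, Farid 16. Jamal eliminated.
Round 3: Quinn 23, Farid 16. Quinn has a majority (≥20).

Quinn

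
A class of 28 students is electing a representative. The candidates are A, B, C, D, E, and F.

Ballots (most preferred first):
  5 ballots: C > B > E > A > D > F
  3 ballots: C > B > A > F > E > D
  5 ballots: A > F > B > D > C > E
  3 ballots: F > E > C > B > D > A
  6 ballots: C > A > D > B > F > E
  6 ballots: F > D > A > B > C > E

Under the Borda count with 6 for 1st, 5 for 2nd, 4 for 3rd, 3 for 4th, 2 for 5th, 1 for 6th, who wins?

A: 5×3 + 3×4 + 5×6 + 3×1 + 6×5 + 6×4 = 114
B: 5×5 + 3×5 + 5×4 + 3×3 + 6×3 + 6×3 = 105
C: 5×6 + 3×6 + 5×2 + 3×4 + 6×6 + 6×2 = 118
D: 5×2 + 3×1 + 5×3 + 3×2 + 6×4 + 6×5 = 88
E: 5×4 + 3×2 + 5×1 + 3×5 + 6×1 + 6×1 = 58
F: 5×1 + 3×3 + 5×5 + 3×6 + 6×2 + 6×6 = 105

C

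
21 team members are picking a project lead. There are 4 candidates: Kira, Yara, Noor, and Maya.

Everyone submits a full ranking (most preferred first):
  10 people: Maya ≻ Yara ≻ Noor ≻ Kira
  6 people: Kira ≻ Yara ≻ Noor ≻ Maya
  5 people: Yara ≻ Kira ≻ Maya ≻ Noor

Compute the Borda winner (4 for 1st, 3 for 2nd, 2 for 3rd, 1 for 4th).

Kira: 10×1 + 6×4 + 5×3 = 49
Yara: 10×3 + 6×3 + 5×4 = 68
Noor: 10×2 + 6×2 + 5×1 = 37
Maya: 10×4 + 6×1 + 5×2 = 56

Yara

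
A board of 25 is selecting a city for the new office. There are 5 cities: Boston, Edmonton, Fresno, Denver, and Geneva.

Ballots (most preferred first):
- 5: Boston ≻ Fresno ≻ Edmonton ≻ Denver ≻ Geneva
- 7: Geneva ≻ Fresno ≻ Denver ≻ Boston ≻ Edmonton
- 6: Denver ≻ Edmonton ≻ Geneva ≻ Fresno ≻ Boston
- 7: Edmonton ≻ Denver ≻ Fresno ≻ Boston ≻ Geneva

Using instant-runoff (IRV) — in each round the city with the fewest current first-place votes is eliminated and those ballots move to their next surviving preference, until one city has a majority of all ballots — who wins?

Edmonton

Round 1: Boston 5, Edmonton 7, Fresno 0, Denver 6, Geneva 7. Fresno eliminated.
Round 2: Boston 5, Edmonton 7, Denver 6, Geneva 7. Boston eliminated.
Round 3: Edmonton 12, Denver 6, Geneva 7. Denver eliminated.
Round 4: Edmonton 18, Geneva 7. Edmonton has a majority (≥13).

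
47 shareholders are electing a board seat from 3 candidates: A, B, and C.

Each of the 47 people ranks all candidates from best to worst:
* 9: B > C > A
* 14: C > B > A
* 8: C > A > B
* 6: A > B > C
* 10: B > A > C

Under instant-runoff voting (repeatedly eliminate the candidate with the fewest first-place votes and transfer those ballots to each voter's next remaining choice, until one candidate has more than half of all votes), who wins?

B

Round 1: A 6, B 19, C 22. A eliminated.
Round 2: B 25, C 22. B has a majority (≥24).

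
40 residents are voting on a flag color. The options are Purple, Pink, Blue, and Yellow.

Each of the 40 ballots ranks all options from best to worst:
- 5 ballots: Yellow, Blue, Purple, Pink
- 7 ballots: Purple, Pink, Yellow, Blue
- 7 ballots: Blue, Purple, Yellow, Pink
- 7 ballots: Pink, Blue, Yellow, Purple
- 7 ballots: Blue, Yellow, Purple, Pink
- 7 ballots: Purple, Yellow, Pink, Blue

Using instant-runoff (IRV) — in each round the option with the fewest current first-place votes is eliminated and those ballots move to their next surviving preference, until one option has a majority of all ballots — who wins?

Blue

Round 1: Purple 14, Pink 7, Blue 14, Yellow 5. Yellow eliminated.
Round 2: Purple 14, Pink 7, Blue 19. Pink eliminated.
Round 3: Purple 14, Blue 26. Blue has a majority (≥21).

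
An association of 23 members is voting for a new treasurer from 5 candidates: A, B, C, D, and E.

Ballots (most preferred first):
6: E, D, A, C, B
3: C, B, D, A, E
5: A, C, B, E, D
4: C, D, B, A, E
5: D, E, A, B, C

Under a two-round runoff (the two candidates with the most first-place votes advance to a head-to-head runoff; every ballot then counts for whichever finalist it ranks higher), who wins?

C

Round 1 first-place votes: A 5, B 0, C 7, D 5, E 6. C and E advance.
Runoff: C is ranked above E on 12 ballots, E above C on 11.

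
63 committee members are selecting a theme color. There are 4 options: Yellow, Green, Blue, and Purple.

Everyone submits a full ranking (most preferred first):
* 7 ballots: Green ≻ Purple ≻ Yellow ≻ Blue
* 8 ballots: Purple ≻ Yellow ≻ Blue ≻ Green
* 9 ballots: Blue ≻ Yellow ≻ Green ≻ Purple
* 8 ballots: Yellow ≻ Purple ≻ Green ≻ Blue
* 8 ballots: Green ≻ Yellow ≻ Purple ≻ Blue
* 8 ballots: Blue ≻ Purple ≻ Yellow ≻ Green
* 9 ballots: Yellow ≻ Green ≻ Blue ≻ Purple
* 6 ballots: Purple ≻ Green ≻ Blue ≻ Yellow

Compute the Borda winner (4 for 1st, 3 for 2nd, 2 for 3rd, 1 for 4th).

Yellow

Yellow: 7×2 + 8×3 + 9×3 + 8×4 + 8×3 + 8×2 + 9×4 + 6×1 = 179
Green: 7×4 + 8×1 + 9×2 + 8×2 + 8×4 + 8×1 + 9×3 + 6×3 = 155
Blue: 7×1 + 8×2 + 9×4 + 8×1 + 8×1 + 8×4 + 9×2 + 6×2 = 137
Purple: 7×3 + 8×4 + 9×1 + 8×3 + 8×2 + 8×3 + 9×1 + 6×4 = 159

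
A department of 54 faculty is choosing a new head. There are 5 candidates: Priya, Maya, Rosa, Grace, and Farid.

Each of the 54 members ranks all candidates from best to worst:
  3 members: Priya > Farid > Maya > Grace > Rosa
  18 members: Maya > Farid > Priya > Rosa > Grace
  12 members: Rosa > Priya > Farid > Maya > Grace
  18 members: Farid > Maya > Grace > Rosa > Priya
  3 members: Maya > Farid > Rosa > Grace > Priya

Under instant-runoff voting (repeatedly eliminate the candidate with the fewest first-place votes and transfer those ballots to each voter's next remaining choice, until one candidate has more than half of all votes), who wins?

Farid

Round 1: Priya 3, Maya 21, Rosa 12, Grace 0, Farid 18. Grace eliminated.
Round 2: Priya 3, Maya 21, Rosa 12, Farid 18. Priya eliminated.
Round 3: Maya 21, Rosa 12, Farid 21. Rosa eliminated.
Round 4: Maya 21, Farid 33. Farid has a majority (≥28).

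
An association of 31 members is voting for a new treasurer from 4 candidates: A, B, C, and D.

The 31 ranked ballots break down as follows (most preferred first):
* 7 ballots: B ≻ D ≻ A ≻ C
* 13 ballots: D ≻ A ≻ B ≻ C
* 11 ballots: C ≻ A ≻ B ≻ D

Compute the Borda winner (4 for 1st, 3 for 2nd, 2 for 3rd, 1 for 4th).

A: 7×2 + 13×3 + 11×3 = 86
B: 7×4 + 13×2 + 11×2 = 76
C: 7×1 + 13×1 + 11×4 = 64
D: 7×3 + 13×4 + 11×1 = 84

A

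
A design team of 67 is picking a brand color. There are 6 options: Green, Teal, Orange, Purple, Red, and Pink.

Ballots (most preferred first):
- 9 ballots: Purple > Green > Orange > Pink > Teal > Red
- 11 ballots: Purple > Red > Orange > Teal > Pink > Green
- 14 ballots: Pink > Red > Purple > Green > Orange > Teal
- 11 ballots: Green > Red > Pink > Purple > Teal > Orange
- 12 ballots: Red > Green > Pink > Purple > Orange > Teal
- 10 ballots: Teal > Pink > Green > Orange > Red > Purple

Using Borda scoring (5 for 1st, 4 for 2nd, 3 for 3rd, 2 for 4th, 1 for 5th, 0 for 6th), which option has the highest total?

Red

Green: 9×4 + 11×0 + 14×2 + 11×5 + 12×4 + 10×3 = 197
Teal: 9×1 + 11×2 + 14×0 + 11×1 + 12×0 + 10×5 = 92
Orange: 9×3 + 11×3 + 14×1 + 11×0 + 12×1 + 10×2 = 106
Purple: 9×5 + 11×5 + 14×3 + 11×2 + 12×2 + 10×0 = 188
Red: 9×0 + 11×4 + 14×4 + 11×4 + 12×5 + 10×1 = 214
Pink: 9×2 + 11×1 + 14×5 + 11×3 + 12×3 + 10×4 = 208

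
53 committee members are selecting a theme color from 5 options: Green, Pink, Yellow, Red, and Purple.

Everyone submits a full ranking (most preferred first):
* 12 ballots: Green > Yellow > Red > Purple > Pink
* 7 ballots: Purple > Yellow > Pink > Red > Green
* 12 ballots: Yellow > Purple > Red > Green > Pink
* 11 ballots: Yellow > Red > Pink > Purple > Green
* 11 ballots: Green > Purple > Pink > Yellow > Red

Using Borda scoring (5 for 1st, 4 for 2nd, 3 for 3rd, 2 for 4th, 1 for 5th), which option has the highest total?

Yellow

Green: 12×5 + 7×1 + 12×2 + 11×1 + 11×5 = 157
Pink: 12×1 + 7×3 + 12×1 + 11×3 + 11×3 = 111
Yellow: 12×4 + 7×4 + 12×5 + 11×5 + 11×2 = 213
Red: 12×3 + 7×2 + 12×3 + 11×4 + 11×1 = 141
Purple: 12×2 + 7×5 + 12×4 + 11×2 + 11×4 = 173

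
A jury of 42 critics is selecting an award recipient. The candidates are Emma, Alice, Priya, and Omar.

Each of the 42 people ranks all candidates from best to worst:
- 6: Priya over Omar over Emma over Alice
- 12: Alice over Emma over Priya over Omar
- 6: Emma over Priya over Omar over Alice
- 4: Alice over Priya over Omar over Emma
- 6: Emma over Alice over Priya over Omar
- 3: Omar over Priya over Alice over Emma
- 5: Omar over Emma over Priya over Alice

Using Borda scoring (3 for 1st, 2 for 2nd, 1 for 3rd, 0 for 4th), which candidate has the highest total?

Emma: 6×1 + 12×2 + 6×3 + 4×0 + 6×3 + 3×0 + 5×2 = 76
Alice: 6×0 + 12×3 + 6×0 + 4×3 + 6×2 + 3×1 + 5×0 = 63
Priya: 6×3 + 12×1 + 6×2 + 4×2 + 6×1 + 3×2 + 5×1 = 67
Omar: 6×2 + 12×0 + 6×1 + 4×1 + 6×0 + 3×3 + 5×3 = 46

Emma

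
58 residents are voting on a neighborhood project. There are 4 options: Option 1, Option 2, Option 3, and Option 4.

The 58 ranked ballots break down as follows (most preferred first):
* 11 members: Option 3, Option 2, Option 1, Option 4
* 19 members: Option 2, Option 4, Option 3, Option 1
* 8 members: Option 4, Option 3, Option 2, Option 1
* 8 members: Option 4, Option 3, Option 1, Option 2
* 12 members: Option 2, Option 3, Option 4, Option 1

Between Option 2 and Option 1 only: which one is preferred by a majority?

Option 2 is ranked above Option 1 on 50 ballots; Option 1 above Option 2 on 8.

Option 2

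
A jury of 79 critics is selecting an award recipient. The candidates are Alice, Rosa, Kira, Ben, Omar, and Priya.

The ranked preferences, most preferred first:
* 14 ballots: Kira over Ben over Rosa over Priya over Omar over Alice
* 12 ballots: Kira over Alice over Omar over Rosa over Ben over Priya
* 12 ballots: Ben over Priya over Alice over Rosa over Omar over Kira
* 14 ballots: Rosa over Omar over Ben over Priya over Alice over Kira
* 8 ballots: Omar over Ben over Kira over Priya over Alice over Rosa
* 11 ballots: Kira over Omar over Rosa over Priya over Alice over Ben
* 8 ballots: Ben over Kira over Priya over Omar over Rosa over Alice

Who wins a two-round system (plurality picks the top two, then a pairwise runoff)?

Round 1 first-place votes: Alice 0, Rosa 14, Kira 37, Ben 20, Omar 8, Priya 0. Kira and Ben advance.
Runoff: Kira is ranked above Ben on 37 ballots, Ben above Kira on 42.

Ben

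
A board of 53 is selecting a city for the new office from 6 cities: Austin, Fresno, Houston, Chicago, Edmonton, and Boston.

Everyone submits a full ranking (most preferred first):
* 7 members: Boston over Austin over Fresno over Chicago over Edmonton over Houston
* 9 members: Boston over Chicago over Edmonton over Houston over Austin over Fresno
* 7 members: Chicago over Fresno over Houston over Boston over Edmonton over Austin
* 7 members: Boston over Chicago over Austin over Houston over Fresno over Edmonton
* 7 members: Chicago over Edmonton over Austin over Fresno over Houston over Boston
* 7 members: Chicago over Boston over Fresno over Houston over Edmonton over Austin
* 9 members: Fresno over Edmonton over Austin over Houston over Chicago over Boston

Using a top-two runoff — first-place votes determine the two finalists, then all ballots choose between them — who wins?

Round 1 first-place votes: Austin 0, Fresno 9, Houston 0, Chicago 21, Edmonton 0, Boston 23. Boston and Chicago advance.
Runoff: Boston is ranked above Chicago on 23 ballots, Chicago above Boston on 30.

Chicago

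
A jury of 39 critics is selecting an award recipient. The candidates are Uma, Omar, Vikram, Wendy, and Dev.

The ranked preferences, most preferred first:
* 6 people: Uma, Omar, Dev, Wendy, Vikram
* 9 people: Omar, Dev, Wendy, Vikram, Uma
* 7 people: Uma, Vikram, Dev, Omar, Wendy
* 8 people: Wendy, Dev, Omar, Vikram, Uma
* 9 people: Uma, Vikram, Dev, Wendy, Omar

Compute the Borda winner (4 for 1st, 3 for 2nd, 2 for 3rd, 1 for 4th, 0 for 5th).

Dev

Uma: 6×4 + 9×0 + 7×4 + 8×0 + 9×4 = 88
Omar: 6×3 + 9×4 + 7×1 + 8×2 + 9×0 = 77
Vikram: 6×0 + 9×1 + 7×3 + 8×1 + 9×3 = 65
Wendy: 6×1 + 9×2 + 7×0 + 8×4 + 9×1 = 65
Dev: 6×2 + 9×3 + 7×2 + 8×3 + 9×2 = 95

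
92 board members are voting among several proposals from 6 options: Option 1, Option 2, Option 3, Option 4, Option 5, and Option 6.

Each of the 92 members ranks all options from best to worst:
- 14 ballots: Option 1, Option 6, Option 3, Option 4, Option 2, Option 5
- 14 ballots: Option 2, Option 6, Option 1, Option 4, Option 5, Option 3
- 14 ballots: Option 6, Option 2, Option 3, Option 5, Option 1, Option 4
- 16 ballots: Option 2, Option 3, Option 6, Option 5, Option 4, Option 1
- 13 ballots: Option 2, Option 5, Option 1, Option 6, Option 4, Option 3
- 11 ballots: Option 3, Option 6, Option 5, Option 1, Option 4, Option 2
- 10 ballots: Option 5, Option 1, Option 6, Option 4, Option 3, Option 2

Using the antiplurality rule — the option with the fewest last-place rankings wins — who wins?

Last-place votes: Option 1 16, Option 2 21, Option 3 27, Option 4 14, Option 5 14, Option 6 0.

Option 6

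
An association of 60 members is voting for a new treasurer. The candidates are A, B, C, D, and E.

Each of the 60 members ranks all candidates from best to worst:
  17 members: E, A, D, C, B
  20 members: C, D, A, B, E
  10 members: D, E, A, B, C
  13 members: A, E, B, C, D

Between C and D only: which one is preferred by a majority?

C

C is ranked above D on 33 ballots; D above C on 27.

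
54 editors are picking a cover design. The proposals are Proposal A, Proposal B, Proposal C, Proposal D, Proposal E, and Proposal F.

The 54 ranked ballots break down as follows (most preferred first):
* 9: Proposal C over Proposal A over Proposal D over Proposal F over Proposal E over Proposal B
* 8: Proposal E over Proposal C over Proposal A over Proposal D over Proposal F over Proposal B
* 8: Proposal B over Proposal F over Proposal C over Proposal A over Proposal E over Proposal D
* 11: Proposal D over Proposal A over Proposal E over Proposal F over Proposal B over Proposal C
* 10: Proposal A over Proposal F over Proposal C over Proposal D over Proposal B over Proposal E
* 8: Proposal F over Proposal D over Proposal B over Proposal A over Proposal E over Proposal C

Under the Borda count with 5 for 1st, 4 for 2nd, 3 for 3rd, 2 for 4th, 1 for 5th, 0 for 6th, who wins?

Proposal A

Proposal A: 9×4 + 8×3 + 8×2 + 11×4 + 10×5 + 8×2 = 186
Proposal B: 9×0 + 8×0 + 8×5 + 11×1 + 10×1 + 8×3 = 85
Proposal C: 9×5 + 8×4 + 8×3 + 11×0 + 10×3 + 8×0 = 131
Proposal D: 9×3 + 8×2 + 8×0 + 11×5 + 10×2 + 8×4 = 150
Proposal E: 9×1 + 8×5 + 8×1 + 11×3 + 10×0 + 8×1 = 98
Proposal F: 9×2 + 8×1 + 8×4 + 11×2 + 10×4 + 8×5 = 160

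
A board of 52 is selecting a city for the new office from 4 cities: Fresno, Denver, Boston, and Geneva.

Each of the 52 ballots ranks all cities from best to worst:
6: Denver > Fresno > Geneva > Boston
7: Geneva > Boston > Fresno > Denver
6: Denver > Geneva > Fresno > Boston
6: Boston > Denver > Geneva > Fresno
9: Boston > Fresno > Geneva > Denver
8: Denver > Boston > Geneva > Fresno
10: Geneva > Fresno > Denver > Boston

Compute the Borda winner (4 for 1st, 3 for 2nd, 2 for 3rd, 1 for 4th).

Geneva

Fresno: 6×3 + 7×2 + 6×2 + 6×1 + 9×3 + 8×1 + 10×3 = 115
Denver: 6×4 + 7×1 + 6×4 + 6×3 + 9×1 + 8×4 + 10×2 = 134
Boston: 6×1 + 7×3 + 6×1 + 6×4 + 9×4 + 8×3 + 10×1 = 127
Geneva: 6×2 + 7×4 + 6×3 + 6×2 + 9×2 + 8×2 + 10×4 = 144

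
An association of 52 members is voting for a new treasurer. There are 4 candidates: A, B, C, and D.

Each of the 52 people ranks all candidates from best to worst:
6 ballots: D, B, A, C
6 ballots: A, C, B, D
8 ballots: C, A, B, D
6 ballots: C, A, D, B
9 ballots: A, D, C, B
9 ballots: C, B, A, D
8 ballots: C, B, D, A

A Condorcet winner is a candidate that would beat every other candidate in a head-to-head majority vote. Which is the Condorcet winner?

C

C vs A: 31–21
C vs B: 46–6
C vs D: 37–15
C beats every other candidate.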